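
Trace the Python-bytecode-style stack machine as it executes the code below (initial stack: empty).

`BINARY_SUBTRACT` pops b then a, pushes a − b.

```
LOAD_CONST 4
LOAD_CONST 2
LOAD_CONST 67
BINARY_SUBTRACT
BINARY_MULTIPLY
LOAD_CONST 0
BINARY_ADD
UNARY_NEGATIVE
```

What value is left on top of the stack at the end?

LOAD_CONST 4     [4]
LOAD_CONST 2     [4, 2]
LOAD_CONST 67    [4, 2, 67]
BINARY_SUBTRACT  [4, -65]
BINARY_MULTIPLY  [-260]
LOAD_CONST 0     [-260, 0]
BINARY_ADD       [-260]
UNARY_NEGATIVE   [260]

260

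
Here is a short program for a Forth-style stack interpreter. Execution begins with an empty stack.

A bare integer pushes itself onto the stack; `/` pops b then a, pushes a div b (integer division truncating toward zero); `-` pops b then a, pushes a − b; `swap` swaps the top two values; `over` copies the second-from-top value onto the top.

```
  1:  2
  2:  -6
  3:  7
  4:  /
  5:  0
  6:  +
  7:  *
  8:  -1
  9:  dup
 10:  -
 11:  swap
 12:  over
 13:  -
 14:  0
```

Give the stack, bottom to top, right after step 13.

2     2
-6    2 -6
7     2 -6 7
/     2 0
0     2 0 0
+     2 0
*     0
-1    0 -1
dup   0 -1 -1
-     0 0
swap  0 0
over  0 0 0
-     0 0

[0, 0]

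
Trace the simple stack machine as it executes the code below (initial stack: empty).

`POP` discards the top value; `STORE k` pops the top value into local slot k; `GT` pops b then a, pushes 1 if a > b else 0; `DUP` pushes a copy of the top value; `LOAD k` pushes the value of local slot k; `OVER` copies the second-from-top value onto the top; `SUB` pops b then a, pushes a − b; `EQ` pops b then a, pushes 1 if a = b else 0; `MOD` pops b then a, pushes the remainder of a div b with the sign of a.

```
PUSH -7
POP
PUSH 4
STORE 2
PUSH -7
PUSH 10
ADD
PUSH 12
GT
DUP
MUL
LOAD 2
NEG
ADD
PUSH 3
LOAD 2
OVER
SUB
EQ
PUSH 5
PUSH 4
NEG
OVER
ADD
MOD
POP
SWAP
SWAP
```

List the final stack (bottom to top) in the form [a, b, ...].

[-4, 0]

PUSH -7 -> [-7]
POP     -> []
PUSH 4  -> [4]
STORE 2 -> []
PUSH -7 -> [-7]
PUSH 10 -> [-7, 10]
ADD     -> [3]
PUSH 12 -> [3, 12]
GT      -> [0]
DUP     -> [0, 0]
MUL     -> [0]
LOAD 2  -> [0, 4]
NEG     -> [0, -4]
ADD     -> [-4]
PUSH 3  -> [-4, 3]
LOAD 2  -> [-4, 3, 4]
OVER    -> [-4, 3, 4, 3]
SUB     -> [-4, 3, 1]
EQ      -> [-4, 0]
PUSH 5  -> [-4, 0, 5]
PUSH 4  -> [-4, 0, 5, 4]
NEG     -> [-4, 0, 5, -4]
OVER    -> [-4, 0, 5, -4, 5]
ADD     -> [-4, 0, 5, 1]
MOD     -> [-4, 0, 0]
POP     -> [-4, 0]
SWAP    -> [0, -4]
SWAP    -> [-4, 0]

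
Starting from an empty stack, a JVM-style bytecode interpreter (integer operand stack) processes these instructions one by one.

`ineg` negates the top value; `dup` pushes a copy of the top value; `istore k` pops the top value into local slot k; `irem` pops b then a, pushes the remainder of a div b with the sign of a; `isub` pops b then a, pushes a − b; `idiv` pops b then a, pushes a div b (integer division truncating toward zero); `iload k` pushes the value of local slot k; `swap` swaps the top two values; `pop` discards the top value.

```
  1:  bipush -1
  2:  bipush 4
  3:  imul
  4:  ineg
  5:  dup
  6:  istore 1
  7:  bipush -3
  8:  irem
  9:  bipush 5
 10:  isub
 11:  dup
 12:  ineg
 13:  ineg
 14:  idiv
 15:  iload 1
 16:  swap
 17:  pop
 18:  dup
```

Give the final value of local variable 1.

4

bipush -1  [-1]
bipush 4   [-1, 4]
imul       [-4]
ineg       [4]
dup        [4, 4]
istore 1   [4]
bipush -3  [4, -3]
irem       [1]
bipush 5   [1, 5]
isub       [-4]
dup        [-4, -4]
ineg       [-4, 4]
ineg       [-4, -4]
idiv       [1]
iload 1    [1, 4]
swap       [4, 1]
pop        [4]
dup        [4, 4]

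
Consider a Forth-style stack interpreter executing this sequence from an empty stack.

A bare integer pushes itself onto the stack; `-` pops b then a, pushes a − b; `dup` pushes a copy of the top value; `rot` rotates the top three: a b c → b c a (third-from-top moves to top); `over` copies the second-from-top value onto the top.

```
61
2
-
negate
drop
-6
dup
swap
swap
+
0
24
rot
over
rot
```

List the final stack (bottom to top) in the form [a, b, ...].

61     : 61
2      : 61 2
-      : 59
negate : -59
drop   : (empty)
-6     : -6
dup    : -6 -6
swap   : -6 -6
swap   : -6 -6
+      : -12
0      : -12 0
24     : -12 0 24
rot    : 0 24 -12
over   : 0 24 -12 24
rot    : 0 -12 24 24

[0, -12, 24, 24]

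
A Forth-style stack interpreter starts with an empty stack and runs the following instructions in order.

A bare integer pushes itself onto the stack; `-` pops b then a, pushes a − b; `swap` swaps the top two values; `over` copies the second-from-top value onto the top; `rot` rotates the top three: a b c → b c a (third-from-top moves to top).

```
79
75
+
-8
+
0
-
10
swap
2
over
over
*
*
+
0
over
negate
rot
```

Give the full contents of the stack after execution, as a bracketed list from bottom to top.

[10, 0, -730, 730]

79     : 79
75     : 79 75
+      : 154
-8     : 154 -8
+      : 146
0      : 146 0
-      : 146
10     : 146 10
swap   : 10 146
2      : 10 146 2
over   : 10 146 2 146
over   : 10 146 2 146 2
*      : 10 146 2 292
*      : 10 146 584
+      : 10 730
0      : 10 730 0
over   : 10 730 0 730
negate : 10 730 0 -730
rot    : 10 0 -730 730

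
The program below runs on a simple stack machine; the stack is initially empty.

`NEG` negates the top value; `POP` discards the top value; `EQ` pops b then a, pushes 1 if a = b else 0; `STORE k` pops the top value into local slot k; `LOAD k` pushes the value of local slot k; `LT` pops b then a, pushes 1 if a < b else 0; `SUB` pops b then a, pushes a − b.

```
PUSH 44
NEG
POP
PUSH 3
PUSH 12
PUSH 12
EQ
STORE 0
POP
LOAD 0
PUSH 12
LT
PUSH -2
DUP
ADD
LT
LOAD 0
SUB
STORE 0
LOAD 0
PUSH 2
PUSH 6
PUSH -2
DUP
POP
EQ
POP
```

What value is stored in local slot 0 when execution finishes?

-1

PUSH 44  [44]
NEG      [-44]
POP      []
PUSH 3   [3]
PUSH 12  [3, 12]
PUSH 12  [3, 12, 12]
EQ       [3, 1]
STORE 0  [3]
POP      []
LOAD 0   [1]
PUSH 12  [1, 12]
LT       [1]
PUSH -2  [1, -2]
DUP      [1, -2, -2]
ADD      [1, -4]
LT       [0]
LOAD 0   [0, 1]
SUB      [-1]
STORE 0  []
LOAD 0   [-1]
PUSH 2   [-1, 2]
PUSH 6   [-1, 2, 6]
PUSH -2  [-1, 2, 6, -2]
DUP      [-1, 2, 6, -2, -2]
POP      [-1, 2, 6, -2]
EQ       [-1, 2, 0]
POP      [-1, 2]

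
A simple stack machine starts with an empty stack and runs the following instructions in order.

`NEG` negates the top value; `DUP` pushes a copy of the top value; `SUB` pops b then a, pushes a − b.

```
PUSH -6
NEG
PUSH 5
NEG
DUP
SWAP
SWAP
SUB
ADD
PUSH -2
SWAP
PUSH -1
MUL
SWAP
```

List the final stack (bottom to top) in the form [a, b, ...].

PUSH -6 → -6
NEG     → 6
PUSH 5  → 6 5
NEG     → 6 -5
DUP     → 6 -5 -5
SWAP    → 6 -5 -5
SWAP    → 6 -5 -5
SUB     → 6 0
ADD     → 6
PUSH -2 → 6 -2
SWAP    → -2 6
PUSH -1 → -2 6 -1
MUL     → -2 -6
SWAP    → -6 -2

[-6, -2]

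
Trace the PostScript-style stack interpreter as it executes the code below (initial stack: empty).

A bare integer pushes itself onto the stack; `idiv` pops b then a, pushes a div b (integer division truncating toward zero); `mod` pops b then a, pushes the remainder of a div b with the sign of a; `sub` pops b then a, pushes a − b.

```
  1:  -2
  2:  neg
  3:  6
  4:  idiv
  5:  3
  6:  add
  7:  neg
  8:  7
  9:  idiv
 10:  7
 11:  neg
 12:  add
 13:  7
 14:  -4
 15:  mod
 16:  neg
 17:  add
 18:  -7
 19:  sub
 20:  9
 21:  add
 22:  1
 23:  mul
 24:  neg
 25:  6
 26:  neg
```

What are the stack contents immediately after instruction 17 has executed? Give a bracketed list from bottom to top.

-2    -2
neg   2
6     2 6
idiv  0
3     0 3
add   3
neg   -3
7     -3 7
idiv  0
7     0 7
neg   0 -7
add   -7
7     -7 7
-4    -7 7 -4
mod   -7 3
neg   -7 -3
add   -10

[-10]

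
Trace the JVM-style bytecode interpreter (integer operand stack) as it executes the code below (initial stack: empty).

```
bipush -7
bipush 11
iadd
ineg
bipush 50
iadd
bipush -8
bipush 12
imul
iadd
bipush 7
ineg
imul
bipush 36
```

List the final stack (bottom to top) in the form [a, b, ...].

bipush -7  [-7]
bipush 11  [-7, 11]
iadd       [4]
ineg       [-4]
bipush 50  [-4, 50]
iadd       [46]
bipush -8  [46, -8]
bipush 12  [46, -8, 12]
imul       [46, -96]
iadd       [-50]
bipush 7   [-50, 7]
ineg       [-50, -7]
imul       [350]
bipush 36  [350, 36]

[350, 36]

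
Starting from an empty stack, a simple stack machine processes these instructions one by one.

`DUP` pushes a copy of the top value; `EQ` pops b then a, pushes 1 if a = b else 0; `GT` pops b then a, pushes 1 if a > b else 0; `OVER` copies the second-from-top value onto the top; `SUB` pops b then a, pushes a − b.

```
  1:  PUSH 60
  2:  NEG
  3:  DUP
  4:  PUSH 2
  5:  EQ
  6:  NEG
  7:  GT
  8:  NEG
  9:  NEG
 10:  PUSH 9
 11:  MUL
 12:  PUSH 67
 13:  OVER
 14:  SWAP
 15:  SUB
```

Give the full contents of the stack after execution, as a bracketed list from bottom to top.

PUSH 60 → [60]
NEG     → [-60]
DUP     → [-60, -60]
PUSH 2  → [-60, -60, 2]
EQ      → [-60, 0]
NEG     → [-60, 0]
GT      → [0]
NEG     → [0]
NEG     → [0]
PUSH 9  → [0, 9]
MUL     → [0]
PUSH 67 → [0, 67]
OVER    → [0, 67, 0]
SWAP    → [0, 0, 67]
SUB     → [0, -67]

[0, -67]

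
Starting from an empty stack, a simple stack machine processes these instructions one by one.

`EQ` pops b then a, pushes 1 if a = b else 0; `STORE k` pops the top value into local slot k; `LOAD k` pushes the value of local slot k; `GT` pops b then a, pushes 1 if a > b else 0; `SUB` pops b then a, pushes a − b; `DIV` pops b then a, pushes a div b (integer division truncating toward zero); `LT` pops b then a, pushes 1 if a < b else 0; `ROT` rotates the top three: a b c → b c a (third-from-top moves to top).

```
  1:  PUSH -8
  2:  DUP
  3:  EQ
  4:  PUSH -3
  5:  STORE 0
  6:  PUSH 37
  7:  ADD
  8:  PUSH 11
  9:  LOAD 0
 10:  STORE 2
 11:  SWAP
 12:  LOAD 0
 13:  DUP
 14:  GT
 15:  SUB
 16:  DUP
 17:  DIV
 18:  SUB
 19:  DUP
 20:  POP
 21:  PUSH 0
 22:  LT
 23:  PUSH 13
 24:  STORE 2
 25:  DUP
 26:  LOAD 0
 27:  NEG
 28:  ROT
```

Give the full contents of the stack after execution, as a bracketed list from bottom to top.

PUSH -8  -8
DUP      -8 -8
EQ       1
PUSH -3  1 -3
STORE 0  1
PUSH 37  1 37
ADD      38
PUSH 11  38 11
LOAD 0   38 11 -3
STORE 2  38 11
SWAP     11 38
LOAD 0   11 38 -3
DUP      11 38 -3 -3
GT       11 38 0
SUB      11 38
DUP      11 38 38
DIV      11 1
SUB      10
DUP      10 10
POP      10
PUSH 0   10 0
LT       0
PUSH 13  0 13
STORE 2  0
DUP      0 0
LOAD 0   0 0 -3
NEG      0 0 3
ROT      0 3 0

[0, 3, 0]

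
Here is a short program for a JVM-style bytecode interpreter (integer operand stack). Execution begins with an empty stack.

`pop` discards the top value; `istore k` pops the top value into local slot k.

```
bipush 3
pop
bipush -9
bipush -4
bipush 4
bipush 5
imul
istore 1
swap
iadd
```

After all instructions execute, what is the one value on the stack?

bipush 3   [3]
pop        []
bipush -9  [-9]
bipush -4  [-9, -4]
bipush 4   [-9, -4, 4]
bipush 5   [-9, -4, 4, 5]
imul       [-9, -4, 20]
istore 1   [-9, -4]
swap       [-4, -9]
iadd       [-13]

-13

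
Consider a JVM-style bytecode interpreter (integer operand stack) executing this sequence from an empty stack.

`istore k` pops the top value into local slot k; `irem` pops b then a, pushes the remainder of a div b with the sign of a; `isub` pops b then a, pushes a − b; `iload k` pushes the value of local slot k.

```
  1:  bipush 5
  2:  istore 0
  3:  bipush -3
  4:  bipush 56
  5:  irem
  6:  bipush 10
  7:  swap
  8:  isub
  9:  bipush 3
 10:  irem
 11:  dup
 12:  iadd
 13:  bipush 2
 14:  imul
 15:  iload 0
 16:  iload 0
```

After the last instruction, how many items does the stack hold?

3

bipush 5   5
istore 0   (empty)
bipush -3  -3
bipush 56  -3 56
irem       -3
bipush 10  -3 10
swap       10 -3
isub       13
bipush 3   13 3
irem       1
dup        1 1
iadd       2
bipush 2   2 2
imul       4
iload 0    4 5
iload 0    4 5 5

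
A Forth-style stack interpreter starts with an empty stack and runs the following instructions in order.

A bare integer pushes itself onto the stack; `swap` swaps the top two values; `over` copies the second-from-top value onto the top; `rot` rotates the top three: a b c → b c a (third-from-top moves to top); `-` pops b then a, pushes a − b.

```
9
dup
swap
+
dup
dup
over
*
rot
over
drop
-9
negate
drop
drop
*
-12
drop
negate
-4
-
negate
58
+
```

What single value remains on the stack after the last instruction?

9       [9]
dup     [9, 9]
swap    [9, 9]
+       [18]
dup     [18, 18]
dup     [18, 18, 18]
over    [18, 18, 18, 18]
*       [18, 18, 324]
rot     [18, 324, 18]
over    [18, 324, 18, 324]
drop    [18, 324, 18]
-9      [18, 324, 18, -9]
negate  [18, 324, 18, 9]
drop    [18, 324, 18]
drop    [18, 324]
*       [5832]
-12     [5832, -12]
drop    [5832]
negate  [-5832]
-4      [-5832, -4]
-       [-5828]
negate  [5828]
58      [5828, 58]
+       [5886]

5886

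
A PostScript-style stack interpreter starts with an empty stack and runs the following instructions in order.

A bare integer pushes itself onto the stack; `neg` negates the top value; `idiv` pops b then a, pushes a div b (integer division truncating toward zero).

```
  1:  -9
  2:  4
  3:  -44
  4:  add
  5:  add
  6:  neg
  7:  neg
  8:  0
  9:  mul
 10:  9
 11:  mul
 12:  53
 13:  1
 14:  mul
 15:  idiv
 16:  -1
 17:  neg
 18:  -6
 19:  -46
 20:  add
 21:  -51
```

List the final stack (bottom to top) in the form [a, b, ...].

[0, 1, -52, -51]

-9   → -9
4    → -9 4
-44  → -9 4 -44
add  → -9 -40
add  → -49
neg  → 49
neg  → -49
0    → -49 0
mul  → 0
9    → 0 9
mul  → 0
53   → 0 53
1    → 0 53 1
mul  → 0 53
idiv → 0
-1   → 0 -1
neg  → 0 1
-6   → 0 1 -6
-46  → 0 1 -6 -46
add  → 0 1 -52
-51  → 0 1 -52 -51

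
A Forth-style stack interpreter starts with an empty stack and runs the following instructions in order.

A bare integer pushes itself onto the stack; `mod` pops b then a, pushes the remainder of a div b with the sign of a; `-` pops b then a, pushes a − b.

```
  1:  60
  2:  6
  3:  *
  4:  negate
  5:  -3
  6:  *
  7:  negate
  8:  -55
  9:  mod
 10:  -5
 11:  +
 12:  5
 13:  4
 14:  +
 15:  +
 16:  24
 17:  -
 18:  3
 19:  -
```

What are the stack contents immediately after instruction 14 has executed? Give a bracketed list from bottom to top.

[-40, 9]

60     : 60
6      : 60 6
*      : 360
negate : -360
-3     : -360 -3
*      : 1080
negate : -1080
-55    : -1080 -55
mod    : -35
-5     : -35 -5
+      : -40
5      : -40 5
4      : -40 5 4
+      : -40 9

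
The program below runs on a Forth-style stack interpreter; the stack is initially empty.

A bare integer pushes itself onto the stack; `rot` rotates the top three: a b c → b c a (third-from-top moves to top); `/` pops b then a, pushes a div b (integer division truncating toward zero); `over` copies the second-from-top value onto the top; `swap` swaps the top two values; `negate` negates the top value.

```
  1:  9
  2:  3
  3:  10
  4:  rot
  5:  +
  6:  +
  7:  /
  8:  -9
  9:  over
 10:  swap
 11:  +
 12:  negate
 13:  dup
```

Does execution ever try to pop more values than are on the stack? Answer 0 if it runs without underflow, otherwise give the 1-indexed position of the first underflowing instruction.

9    [9]
3    [9, 3]
10   [9, 3, 10]
rot  [3, 10, 9]
+    [3, 19]
+    [22]
/  — needs 2 operands, stack has 1 → underflow

7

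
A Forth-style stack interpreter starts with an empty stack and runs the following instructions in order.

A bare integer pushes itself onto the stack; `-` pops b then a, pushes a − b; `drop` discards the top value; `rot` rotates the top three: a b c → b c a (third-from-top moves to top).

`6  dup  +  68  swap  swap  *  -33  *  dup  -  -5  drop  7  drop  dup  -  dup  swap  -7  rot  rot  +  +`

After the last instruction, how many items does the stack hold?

6    -> [6]
dup  -> [6, 6]
+    -> [12]
68   -> [12, 68]
swap -> [68, 12]
swap -> [12, 68]
*    -> [816]
-33  -> [816, -33]
*    -> [-26928]
dup  -> [-26928, -26928]
-    -> [0]
-5   -> [0, -5]
drop -> [0]
7    -> [0, 7]
drop -> [0]
dup  -> [0, 0]
-    -> [0]
dup  -> [0, 0]
swap -> [0, 0]
-7   -> [0, 0, -7]
rot  -> [0, -7, 0]
rot  -> [-7, 0, 0]
+    -> [-7, 0]
+    -> [-7]

1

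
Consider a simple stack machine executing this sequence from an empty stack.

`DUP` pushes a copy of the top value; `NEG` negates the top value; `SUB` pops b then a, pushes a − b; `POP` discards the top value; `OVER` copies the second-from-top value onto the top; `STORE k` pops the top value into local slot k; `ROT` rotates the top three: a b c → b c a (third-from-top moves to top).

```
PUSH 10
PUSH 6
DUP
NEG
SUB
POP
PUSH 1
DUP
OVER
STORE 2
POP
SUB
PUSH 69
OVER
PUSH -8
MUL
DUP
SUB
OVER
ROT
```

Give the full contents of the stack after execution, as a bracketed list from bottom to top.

[9, 0, 69, 69]

PUSH 10 : [10]
PUSH 6  : [10, 6]
DUP     : [10, 6, 6]
NEG     : [10, 6, -6]
SUB     : [10, 12]
POP     : [10]
PUSH 1  : [10, 1]
DUP     : [10, 1, 1]
OVER    : [10, 1, 1, 1]
STORE 2 : [10, 1, 1]
POP     : [10, 1]
SUB     : [9]
PUSH 69 : [9, 69]
OVER    : [9, 69, 9]
PUSH -8 : [9, 69, 9, -8]
MUL     : [9, 69, -72]
DUP     : [9, 69, -72, -72]
SUB     : [9, 69, 0]
OVER    : [9, 69, 0, 69]
ROT     : [9, 0, 69, 69]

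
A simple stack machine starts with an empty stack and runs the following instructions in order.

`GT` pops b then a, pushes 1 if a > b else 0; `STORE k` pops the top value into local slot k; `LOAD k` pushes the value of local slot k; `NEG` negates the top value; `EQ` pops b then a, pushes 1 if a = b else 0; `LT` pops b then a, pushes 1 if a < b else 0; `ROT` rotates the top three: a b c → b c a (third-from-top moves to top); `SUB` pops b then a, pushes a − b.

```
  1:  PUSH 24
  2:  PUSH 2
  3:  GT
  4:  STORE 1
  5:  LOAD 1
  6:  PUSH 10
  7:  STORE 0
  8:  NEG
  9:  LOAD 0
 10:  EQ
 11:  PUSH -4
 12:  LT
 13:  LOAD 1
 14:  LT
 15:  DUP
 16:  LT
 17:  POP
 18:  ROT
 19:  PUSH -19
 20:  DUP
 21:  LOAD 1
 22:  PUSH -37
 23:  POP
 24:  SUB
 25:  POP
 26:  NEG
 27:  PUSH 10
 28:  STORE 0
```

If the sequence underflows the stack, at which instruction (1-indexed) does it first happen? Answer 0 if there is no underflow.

18

PUSH 24 → [24]
PUSH 2  → [24, 2]
GT      → [1]
STORE 1 → []
LOAD 1  → [1]
PUSH 10 → [1, 10]
STORE 0 → [1]
NEG     → [-1]
LOAD 0  → [-1, 10]
EQ      → [0]
PUSH -4 → [0, -4]
LT      → [0]
LOAD 1  → [0, 1]
LT      → [1]
DUP     → [1, 1]
LT      → [0]
POP     → []
ROT  — needs 3 operands, stack has 0 → underflow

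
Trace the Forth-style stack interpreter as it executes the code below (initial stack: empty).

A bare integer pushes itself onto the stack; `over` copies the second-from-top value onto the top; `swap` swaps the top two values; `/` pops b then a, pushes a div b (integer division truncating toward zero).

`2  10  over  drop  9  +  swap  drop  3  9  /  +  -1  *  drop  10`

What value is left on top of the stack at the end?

2    : [2]
10   : [2, 10]
over : [2, 10, 2]
drop : [2, 10]
9    : [2, 10, 9]
+    : [2, 19]
swap : [19, 2]
drop : [19]
3    : [19, 3]
9    : [19, 3, 9]
/    : [19, 0]
+    : [19]
-1   : [19, -1]
*    : [-19]
drop : []
10   : [10]

10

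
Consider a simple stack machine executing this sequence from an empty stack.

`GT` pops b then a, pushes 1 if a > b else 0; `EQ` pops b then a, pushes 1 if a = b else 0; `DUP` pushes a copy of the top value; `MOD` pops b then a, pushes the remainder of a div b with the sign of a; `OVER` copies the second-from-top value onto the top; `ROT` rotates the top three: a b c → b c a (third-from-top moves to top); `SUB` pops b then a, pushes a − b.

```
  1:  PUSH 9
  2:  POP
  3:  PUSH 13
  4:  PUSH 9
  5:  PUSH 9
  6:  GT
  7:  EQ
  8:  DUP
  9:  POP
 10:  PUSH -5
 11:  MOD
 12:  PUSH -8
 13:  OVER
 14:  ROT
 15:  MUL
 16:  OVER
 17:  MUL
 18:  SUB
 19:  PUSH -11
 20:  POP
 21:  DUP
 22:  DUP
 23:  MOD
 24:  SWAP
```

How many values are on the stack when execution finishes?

PUSH 9   → [9]
POP      → []
PUSH 13  → [13]
PUSH 9   → [13, 9]
PUSH 9   → [13, 9, 9]
GT       → [13, 0]
EQ       → [0]
DUP      → [0, 0]
POP      → [0]
PUSH -5  → [0, -5]
MOD      → [0]
PUSH -8  → [0, -8]
OVER     → [0, -8, 0]
ROT      → [-8, 0, 0]
MUL      → [-8, 0]
OVER     → [-8, 0, -8]
MUL      → [-8, 0]
SUB      → [-8]
PUSH -11 → [-8, -11]
POP      → [-8]
DUP      → [-8, -8]
DUP      → [-8, -8, -8]
MOD      → [-8, 0]
SWAP     → [0, -8]

2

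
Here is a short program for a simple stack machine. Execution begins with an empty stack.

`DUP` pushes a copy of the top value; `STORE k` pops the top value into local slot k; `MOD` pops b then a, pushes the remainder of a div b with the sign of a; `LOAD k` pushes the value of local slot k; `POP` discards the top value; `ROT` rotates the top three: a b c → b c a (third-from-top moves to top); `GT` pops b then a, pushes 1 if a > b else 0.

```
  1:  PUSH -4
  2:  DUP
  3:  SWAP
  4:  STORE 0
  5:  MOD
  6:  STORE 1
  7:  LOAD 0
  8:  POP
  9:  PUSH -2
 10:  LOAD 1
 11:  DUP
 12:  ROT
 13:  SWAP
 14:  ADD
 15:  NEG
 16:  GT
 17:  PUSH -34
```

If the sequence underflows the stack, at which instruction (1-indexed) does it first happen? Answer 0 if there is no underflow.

5

PUSH -4 -> -4
DUP     -> -4 -4
SWAP    -> -4 -4
STORE 0 -> -4
MOD  — needs 2 operands, stack has 1 → underflow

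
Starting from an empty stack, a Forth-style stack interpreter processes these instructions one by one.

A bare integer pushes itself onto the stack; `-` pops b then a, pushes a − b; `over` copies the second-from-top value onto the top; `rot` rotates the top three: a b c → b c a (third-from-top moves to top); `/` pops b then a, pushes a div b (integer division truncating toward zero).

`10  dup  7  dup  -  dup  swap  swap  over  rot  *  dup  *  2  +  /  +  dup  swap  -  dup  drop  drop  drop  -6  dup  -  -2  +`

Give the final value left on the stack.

-2

10   → 10
dup  → 10 10
7    → 10 10 7
dup  → 10 10 7 7
-    → 10 10 0
dup  → 10 10 0 0
swap → 10 10 0 0
swap → 10 10 0 0
over → 10 10 0 0 0
rot  → 10 10 0 0 0
*    → 10 10 0 0
dup  → 10 10 0 0 0
*    → 10 10 0 0
2    → 10 10 0 0 2
+    → 10 10 0 2
/    → 10 10 0
+    → 10 10
dup  → 10 10 10
swap → 10 10 10
-    → 10 0
dup  → 10 0 0
drop → 10 0
drop → 10
drop → (empty)
-6   → -6
dup  → -6 -6
-    → 0
-2   → 0 -2
+    → -2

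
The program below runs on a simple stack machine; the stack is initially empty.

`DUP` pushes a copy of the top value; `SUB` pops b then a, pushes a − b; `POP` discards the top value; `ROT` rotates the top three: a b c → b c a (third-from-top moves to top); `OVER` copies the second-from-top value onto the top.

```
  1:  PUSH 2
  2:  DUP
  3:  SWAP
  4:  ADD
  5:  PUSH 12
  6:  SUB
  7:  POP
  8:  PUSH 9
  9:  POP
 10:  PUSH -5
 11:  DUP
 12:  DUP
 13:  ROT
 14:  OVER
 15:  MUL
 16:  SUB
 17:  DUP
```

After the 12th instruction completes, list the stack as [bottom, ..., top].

PUSH 2  : [2]
DUP     : [2, 2]
SWAP    : [2, 2]
ADD     : [4]
PUSH 12 : [4, 12]
SUB     : [-8]
POP     : []
PUSH 9  : [9]
POP     : []
PUSH -5 : [-5]
DUP     : [-5, -5]
DUP     : [-5, -5, -5]

[-5, -5, -5]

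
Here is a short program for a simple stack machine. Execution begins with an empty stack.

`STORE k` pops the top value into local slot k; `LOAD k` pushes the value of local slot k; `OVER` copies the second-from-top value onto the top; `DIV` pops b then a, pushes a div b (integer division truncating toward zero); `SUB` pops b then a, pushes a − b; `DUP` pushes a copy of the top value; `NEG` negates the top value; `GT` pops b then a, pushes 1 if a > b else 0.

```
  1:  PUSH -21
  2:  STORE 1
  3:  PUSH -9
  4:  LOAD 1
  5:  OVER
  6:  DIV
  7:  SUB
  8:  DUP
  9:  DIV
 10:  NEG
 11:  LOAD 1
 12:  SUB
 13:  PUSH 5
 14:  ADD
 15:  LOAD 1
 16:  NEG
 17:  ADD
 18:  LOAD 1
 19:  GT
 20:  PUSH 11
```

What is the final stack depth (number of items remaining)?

PUSH -21  [-21]
STORE 1   []
PUSH -9   [-9]
LOAD 1    [-9, -21]
OVER      [-9, -21, -9]
DIV       [-9, 2]
SUB       [-11]
DUP       [-11, -11]
DIV       [1]
NEG       [-1]
LOAD 1    [-1, -21]
SUB       [20]
PUSH 5    [20, 5]
ADD       [25]
LOAD 1    [25, -21]
NEG       [25, 21]
ADD       [46]
LOAD 1    [46, -21]
GT        [1]
PUSH 11   [1, 11]

2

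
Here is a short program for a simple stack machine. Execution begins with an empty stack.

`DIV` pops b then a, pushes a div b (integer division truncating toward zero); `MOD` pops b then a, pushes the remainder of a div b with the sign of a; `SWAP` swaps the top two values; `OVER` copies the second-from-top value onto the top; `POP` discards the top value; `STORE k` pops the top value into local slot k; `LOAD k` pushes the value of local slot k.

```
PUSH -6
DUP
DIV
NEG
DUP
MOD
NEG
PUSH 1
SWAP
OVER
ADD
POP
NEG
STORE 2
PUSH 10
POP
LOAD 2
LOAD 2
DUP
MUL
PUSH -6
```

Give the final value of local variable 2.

PUSH -6 → [-6]
DUP     → [-6, -6]
DIV     → [1]
NEG     → [-1]
DUP     → [-1, -1]
MOD     → [0]
NEG     → [0]
PUSH 1  → [0, 1]
SWAP    → [1, 0]
OVER    → [1, 0, 1]
ADD     → [1, 1]
POP     → [1]
NEG     → [-1]
STORE 2 → []
PUSH 10 → [10]
POP     → []
LOAD 2  → [-1]
LOAD 2  → [-1, -1]
DUP     → [-1, -1, -1]
MUL     → [-1, 1]
PUSH -6 → [-1, 1, -6]

-1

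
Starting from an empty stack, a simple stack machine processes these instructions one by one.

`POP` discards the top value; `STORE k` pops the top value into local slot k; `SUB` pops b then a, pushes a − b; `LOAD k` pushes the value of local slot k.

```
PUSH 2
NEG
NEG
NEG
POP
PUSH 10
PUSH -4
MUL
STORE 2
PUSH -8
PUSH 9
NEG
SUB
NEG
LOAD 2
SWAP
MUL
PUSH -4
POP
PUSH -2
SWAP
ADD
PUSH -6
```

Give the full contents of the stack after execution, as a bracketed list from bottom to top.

PUSH 2   [2]
NEG      [-2]
NEG      [2]
NEG      [-2]
POP      []
PUSH 10  [10]
PUSH -4  [10, -4]
MUL      [-40]
STORE 2  []
PUSH -8  [-8]
PUSH 9   [-8, 9]
NEG      [-8, -9]
SUB      [1]
NEG      [-1]
LOAD 2   [-1, -40]
SWAP     [-40, -1]
MUL      [40]
PUSH -4  [40, -4]
POP      [40]
PUSH -2  [40, -2]
SWAP     [-2, 40]
ADD      [38]
PUSH -6  [38, -6]

[38, -6]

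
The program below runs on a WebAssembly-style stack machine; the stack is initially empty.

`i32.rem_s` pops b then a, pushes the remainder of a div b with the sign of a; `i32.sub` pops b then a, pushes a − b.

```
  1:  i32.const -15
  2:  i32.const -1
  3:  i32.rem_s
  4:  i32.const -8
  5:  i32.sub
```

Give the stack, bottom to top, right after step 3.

i32.const -15 -> -15
i32.const -1  -> -15 -1
i32.rem_s     -> 0

[0]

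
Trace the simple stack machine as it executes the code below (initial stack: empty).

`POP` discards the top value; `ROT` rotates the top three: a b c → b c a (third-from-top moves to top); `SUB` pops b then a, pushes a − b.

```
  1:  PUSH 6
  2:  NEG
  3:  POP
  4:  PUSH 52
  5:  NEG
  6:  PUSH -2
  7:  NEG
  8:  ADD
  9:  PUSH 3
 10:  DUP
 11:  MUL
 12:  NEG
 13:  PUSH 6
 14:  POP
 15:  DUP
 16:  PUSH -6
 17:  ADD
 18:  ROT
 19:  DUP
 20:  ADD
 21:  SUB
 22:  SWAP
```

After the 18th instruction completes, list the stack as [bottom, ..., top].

PUSH 6   [6]
NEG      [-6]
POP      []
PUSH 52  [52]
NEG      [-52]
PUSH -2  [-52, -2]
NEG      [-52, 2]
ADD      [-50]
PUSH 3   [-50, 3]
DUP      [-50, 3, 3]
MUL      [-50, 9]
NEG      [-50, -9]
PUSH 6   [-50, -9, 6]
POP      [-50, -9]
DUP      [-50, -9, -9]
PUSH -6  [-50, -9, -9, -6]
ADD      [-50, -9, -15]
ROT      [-9, -15, -50]

[-9, -15, -50]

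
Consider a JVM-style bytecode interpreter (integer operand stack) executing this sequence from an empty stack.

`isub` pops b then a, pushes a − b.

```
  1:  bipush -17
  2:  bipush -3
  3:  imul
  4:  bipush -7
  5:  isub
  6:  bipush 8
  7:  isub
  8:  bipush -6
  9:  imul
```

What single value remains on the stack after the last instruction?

bipush -17  [-17]
bipush -3   [-17, -3]
imul        [51]
bipush -7   [51, -7]
isub        [58]
bipush 8    [58, 8]
isub        [50]
bipush -6   [50, -6]
imul        [-300]

-300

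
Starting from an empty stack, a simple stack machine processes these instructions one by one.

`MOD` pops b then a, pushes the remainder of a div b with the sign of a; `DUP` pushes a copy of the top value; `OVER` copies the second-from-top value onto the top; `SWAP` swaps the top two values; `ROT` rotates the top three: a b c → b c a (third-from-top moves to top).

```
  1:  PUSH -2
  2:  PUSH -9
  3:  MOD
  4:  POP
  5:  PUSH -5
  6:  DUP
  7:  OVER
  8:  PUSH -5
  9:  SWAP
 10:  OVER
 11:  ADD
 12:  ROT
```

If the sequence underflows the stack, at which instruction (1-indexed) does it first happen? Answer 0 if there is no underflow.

0

PUSH -2 : [-2]
PUSH -9 : [-2, -9]
MOD     : [-2]
POP     : []
PUSH -5 : [-5]
DUP     : [-5, -5]
OVER    : [-5, -5, -5]
PUSH -5 : [-5, -5, -5, -5]
SWAP    : [-5, -5, -5, -5]
OVER    : [-5, -5, -5, -5, -5]
ADD     : [-5, -5, -5, -10]
ROT     : [-5, -5, -10, -5]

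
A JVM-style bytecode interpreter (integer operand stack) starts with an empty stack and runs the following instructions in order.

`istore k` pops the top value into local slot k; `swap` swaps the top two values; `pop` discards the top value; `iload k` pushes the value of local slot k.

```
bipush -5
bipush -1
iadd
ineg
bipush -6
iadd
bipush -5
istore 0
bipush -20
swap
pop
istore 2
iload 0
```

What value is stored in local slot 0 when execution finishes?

bipush -5  : [-5]
bipush -1  : [-5, -1]
iadd       : [-6]
ineg       : [6]
bipush -6  : [6, -6]
iadd       : [0]
bipush -5  : [0, -5]
istore 0   : [0]
bipush -20 : [0, -20]
swap       : [-20, 0]
pop        : [-20]
istore 2   : []
iload 0    : [-5]

-5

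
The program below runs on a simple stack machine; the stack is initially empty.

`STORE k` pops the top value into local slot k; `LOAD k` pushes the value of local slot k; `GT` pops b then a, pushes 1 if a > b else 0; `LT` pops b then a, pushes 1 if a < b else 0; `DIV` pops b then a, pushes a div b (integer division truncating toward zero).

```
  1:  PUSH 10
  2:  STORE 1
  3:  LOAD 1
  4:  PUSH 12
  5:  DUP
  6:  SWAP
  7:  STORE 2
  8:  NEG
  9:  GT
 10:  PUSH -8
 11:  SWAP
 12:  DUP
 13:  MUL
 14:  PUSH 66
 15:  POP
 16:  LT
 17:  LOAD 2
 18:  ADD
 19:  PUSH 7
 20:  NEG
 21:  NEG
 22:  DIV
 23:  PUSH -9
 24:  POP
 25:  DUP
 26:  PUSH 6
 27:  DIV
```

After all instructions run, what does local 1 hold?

PUSH 10  [10]
STORE 1  []
LOAD 1   [10]
PUSH 12  [10, 12]
DUP      [10, 12, 12]
SWAP     [10, 12, 12]
STORE 2  [10, 12]
NEG      [10, -12]
GT       [1]
PUSH -8  [1, -8]
SWAP     [-8, 1]
DUP      [-8, 1, 1]
MUL      [-8, 1]
PUSH 66  [-8, 1, 66]
POP      [-8, 1]
LT       [1]
LOAD 2   [1, 12]
ADD      [13]
PUSH 7   [13, 7]
NEG      [13, -7]
NEG      [13, 7]
DIV      [1]
PUSH -9  [1, -9]
POP      [1]
DUP      [1, 1]
PUSH 6   [1, 1, 6]
DIV      [1, 0]

10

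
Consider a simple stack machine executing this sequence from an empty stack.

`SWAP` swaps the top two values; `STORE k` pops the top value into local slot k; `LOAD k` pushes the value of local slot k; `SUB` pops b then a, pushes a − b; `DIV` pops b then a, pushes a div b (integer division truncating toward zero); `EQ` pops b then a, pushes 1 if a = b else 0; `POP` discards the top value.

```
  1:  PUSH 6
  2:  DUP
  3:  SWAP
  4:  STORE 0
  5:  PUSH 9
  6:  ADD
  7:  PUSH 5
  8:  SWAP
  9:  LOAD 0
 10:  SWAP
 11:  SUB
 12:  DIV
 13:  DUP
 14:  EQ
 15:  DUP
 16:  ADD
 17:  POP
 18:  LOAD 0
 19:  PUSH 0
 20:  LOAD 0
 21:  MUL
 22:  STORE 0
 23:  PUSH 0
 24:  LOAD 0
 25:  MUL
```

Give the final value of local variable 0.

PUSH 6  : [6]
DUP     : [6, 6]
SWAP    : [6, 6]
STORE 0 : [6]
PUSH 9  : [6, 9]
ADD     : [15]
PUSH 5  : [15, 5]
SWAP    : [5, 15]
LOAD 0  : [5, 15, 6]
SWAP    : [5, 6, 15]
SUB     : [5, -9]
DIV     : [0]
DUP     : [0, 0]
EQ      : [1]
DUP     : [1, 1]
ADD     : [2]
POP     : []
LOAD 0  : [6]
PUSH 0  : [6, 0]
LOAD 0  : [6, 0, 6]
MUL     : [6, 0]
STORE 0 : [6]
PUSH 0  : [6, 0]
LOAD 0  : [6, 0, 0]
MUL     : [6, 0]

0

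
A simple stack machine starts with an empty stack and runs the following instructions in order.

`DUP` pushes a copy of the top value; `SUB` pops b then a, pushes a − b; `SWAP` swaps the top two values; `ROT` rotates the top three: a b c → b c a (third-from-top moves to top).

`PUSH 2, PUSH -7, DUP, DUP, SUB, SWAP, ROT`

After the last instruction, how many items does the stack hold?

PUSH 2   2
PUSH -7  2 -7
DUP      2 -7 -7
DUP      2 -7 -7 -7
SUB      2 -7 0
SWAP     2 0 -7
ROT      0 -7 2

3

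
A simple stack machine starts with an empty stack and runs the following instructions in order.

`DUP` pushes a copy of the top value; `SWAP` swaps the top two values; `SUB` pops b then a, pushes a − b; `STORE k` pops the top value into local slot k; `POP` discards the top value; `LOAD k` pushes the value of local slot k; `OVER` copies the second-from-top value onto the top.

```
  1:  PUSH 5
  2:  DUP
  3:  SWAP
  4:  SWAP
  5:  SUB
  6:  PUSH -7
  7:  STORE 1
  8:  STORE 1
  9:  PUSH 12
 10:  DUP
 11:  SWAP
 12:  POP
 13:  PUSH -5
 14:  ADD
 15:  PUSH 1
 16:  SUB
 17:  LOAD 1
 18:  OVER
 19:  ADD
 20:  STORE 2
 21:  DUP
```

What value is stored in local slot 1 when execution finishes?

0

PUSH 5  → [5]
DUP     → [5, 5]
SWAP    → [5, 5]
SWAP    → [5, 5]
SUB     → [0]
PUSH -7 → [0, -7]
STORE 1 → [0]
STORE 1 → []
PUSH 12 → [12]
DUP     → [12, 12]
SWAP    → [12, 12]
POP     → [12]
PUSH -5 → [12, -5]
ADD     → [7]
PUSH 1  → [7, 1]
SUB     → [6]
LOAD 1  → [6, 0]
OVER    → [6, 0, 6]
ADD     → [6, 6]
STORE 2 → [6]
DUP     → [6, 6]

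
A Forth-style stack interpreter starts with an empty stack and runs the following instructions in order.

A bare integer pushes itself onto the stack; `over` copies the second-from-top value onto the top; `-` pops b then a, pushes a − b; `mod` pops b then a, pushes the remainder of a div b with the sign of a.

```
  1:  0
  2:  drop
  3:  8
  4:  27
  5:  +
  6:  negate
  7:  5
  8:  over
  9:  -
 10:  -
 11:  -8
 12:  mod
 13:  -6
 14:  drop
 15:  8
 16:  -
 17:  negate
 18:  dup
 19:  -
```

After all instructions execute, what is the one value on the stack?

0

0       0
drop    (empty)
8       8
27      8 27
+       35
negate  -35
5       -35 5
over    -35 5 -35
-       -35 40
-       -75
-8      -75 -8
mod     -3
-6      -3 -6
drop    -3
8       -3 8
-       -11
negate  11
dup     11 11
-       0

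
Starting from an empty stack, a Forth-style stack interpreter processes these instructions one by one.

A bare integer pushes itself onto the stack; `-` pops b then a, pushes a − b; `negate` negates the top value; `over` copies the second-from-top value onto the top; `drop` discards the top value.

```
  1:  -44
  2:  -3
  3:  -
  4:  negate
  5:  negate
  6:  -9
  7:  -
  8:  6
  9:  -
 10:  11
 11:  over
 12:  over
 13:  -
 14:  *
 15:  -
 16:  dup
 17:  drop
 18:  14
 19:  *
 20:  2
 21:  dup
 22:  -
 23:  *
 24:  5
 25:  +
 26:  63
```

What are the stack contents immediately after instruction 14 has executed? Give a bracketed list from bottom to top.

[-38, -539]

-44    : -44
-3     : -44 -3
-      : -41
negate : 41
negate : -41
-9     : -41 -9
-      : -32
6      : -32 6
-      : -38
11     : -38 11
over   : -38 11 -38
over   : -38 11 -38 11
-      : -38 11 -49
*      : -38 -539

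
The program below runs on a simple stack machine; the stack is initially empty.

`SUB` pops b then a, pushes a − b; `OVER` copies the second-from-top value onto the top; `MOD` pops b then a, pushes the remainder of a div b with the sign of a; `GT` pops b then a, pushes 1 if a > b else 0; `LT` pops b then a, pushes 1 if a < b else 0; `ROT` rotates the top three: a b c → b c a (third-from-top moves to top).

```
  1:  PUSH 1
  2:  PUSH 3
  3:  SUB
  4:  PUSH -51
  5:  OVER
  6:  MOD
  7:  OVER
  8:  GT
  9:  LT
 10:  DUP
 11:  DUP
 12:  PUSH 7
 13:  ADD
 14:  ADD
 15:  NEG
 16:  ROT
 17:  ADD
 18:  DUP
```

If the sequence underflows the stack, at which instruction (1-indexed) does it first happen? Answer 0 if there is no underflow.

PUSH 1   : [1]
PUSH 3   : [1, 3]
SUB      : [-2]
PUSH -51 : [-2, -51]
OVER     : [-2, -51, -2]
MOD      : [-2, -1]
OVER     : [-2, -1, -2]
GT       : [-2, 1]
LT       : [1]
DUP      : [1, 1]
DUP      : [1, 1, 1]
PUSH 7   : [1, 1, 1, 7]
ADD      : [1, 1, 8]
ADD      : [1, 9]
NEG      : [1, -9]
ROT  — needs 3 operands, stack has 2 → underflow

16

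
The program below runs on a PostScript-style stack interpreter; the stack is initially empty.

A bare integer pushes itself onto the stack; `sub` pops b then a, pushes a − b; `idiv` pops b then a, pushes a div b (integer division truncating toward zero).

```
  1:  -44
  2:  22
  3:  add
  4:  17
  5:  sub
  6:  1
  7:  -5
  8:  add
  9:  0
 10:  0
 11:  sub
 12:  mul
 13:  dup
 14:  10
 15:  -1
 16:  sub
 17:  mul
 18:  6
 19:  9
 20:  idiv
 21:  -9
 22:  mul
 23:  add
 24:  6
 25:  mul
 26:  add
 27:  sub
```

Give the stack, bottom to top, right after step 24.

[-39, 0, 0, 6]

-44  -> -44
22   -> -44 22
add  -> -22
17   -> -22 17
sub  -> -39
1    -> -39 1
-5   -> -39 1 -5
add  -> -39 -4
0    -> -39 -4 0
0    -> -39 -4 0 0
sub  -> -39 -4 0
mul  -> -39 0
dup  -> -39 0 0
10   -> -39 0 0 10
-1   -> -39 0 0 10 -1
sub  -> -39 0 0 11
mul  -> -39 0 0
6    -> -39 0 0 6
9    -> -39 0 0 6 9
idiv -> -39 0 0 0
-9   -> -39 0 0 0 -9
mul  -> -39 0 0 0
add  -> -39 0 0
6    -> -39 0 0 6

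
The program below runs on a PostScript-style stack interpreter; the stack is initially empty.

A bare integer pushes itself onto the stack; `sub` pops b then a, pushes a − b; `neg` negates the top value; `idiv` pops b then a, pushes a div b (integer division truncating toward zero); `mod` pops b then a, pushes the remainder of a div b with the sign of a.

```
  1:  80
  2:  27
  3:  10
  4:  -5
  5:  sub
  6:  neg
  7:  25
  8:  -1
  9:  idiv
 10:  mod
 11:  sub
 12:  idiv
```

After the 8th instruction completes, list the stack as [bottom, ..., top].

[80, 27, -15, 25, -1]

80  → 80
27  → 80 27
10  → 80 27 10
-5  → 80 27 10 -5
sub → 80 27 15
neg → 80 27 -15
25  → 80 27 -15 25
-1  → 80 27 -15 25 -1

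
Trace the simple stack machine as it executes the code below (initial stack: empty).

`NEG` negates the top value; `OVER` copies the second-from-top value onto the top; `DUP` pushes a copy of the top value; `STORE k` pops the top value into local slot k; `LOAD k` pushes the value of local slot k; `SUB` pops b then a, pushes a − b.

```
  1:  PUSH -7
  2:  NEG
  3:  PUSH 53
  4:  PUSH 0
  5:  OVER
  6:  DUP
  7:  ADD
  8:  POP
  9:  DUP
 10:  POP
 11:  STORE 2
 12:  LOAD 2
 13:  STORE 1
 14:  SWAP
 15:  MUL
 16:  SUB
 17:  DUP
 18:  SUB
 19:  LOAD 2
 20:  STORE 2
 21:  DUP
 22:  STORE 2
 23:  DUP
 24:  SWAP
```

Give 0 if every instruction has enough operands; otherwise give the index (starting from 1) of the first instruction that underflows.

PUSH -7 : -7
NEG     : 7
PUSH 53 : 7 53
PUSH 0  : 7 53 0
OVER    : 7 53 0 53
DUP     : 7 53 0 53 53
ADD     : 7 53 0 106
POP     : 7 53 0
DUP     : 7 53 0 0
POP     : 7 53 0
STORE 2 : 7 53
LOAD 2  : 7 53 0
STORE 1 : 7 53
SWAP    : 53 7
MUL     : 371
SUB  — needs 2 operands, stack has 1 → underflow

16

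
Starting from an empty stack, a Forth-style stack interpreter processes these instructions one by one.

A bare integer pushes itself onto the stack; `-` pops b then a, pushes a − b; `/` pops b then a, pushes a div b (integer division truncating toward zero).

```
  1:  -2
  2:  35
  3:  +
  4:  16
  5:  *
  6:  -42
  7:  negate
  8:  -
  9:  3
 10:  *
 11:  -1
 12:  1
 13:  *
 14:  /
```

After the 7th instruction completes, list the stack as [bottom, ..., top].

-2     -> [-2]
35     -> [-2, 35]
+      -> [33]
16     -> [33, 16]
*      -> [528]
-42    -> [528, -42]
negate -> [528, 42]

[528, 42]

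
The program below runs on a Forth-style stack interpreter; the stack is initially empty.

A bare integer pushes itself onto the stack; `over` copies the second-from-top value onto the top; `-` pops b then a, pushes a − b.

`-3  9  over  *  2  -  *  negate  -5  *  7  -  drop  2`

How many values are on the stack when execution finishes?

-3      [-3]
9       [-3, 9]
over    [-3, 9, -3]
*       [-3, -27]
2       [-3, -27, 2]
-       [-3, -29]
*       [87]
negate  [-87]
-5      [-87, -5]
*       [435]
7       [435, 7]
-       [428]
drop    []
2       [2]

1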